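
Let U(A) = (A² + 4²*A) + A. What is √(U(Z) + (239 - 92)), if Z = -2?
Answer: 3*√13 ≈ 10.817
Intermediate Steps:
U(A) = A² + 17*A (U(A) = (A² + 16*A) + A = A² + 17*A)
√(U(Z) + (239 - 92)) = √(-2*(17 - 2) + (239 - 92)) = √(-2*15 + 147) = √(-30 + 147) = √117 = 3*√13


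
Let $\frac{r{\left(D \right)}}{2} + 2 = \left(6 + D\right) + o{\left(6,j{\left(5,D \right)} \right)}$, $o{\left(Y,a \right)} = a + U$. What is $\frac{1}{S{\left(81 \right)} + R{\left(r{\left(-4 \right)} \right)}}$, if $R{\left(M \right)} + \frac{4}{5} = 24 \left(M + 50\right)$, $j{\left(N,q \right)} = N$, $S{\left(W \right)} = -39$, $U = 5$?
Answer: $\frac{5}{8201} \approx 0.00060968$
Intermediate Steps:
$o{\left(Y,a \right)} = 5 + a$ ($o{\left(Y,a \right)} = a + 5 = 5 + a$)
$r{\left(D \right)} = 28 + 2 D$ ($r{\left(D \right)} = -4 + 2 \left(\left(6 + D\right) + \left(5 + 5\right)\right) = -4 + 2 \left(\left(6 + D\right) + 10\right) = -4 + 2 \left(16 + D\right) = -4 + \left(32 + 2 D\right) = 28 + 2 D$)
$R{\left(M \right)} = \frac{5996}{5} + 24 M$ ($R{\left(M \right)} = - \frac{4}{5} + 24 \left(M + 50\right) = - \frac{4}{5} + 24 \left(50 + M\right) = - \frac{4}{5} + \left(1200 + 24 M\right) = \frac{5996}{5} + 24 M$)
$\frac{1}{S{\left(81 \right)} + R{\left(r{\left(-4 \right)} \right)}} = \frac{1}{-39 + \left(\frac{5996}{5} + 24 \left(28 + 2 \left(-4\right)\right)\right)} = \frac{1}{-39 + \left(\frac{5996}{5} + 24 \left(28 - 8\right)\right)} = \frac{1}{-39 + \left(\frac{5996}{5} + 24 \cdot 20\right)} = \frac{1}{-39 + \left(\frac{5996}{5} + 480\right)} = \frac{1}{-39 + \frac{8396}{5}} = \frac{1}{\frac{8201}{5}} = \frac{5}{8201}$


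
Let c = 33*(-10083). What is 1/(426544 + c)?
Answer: 1/93805 ≈ 1.0660e-5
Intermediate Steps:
c = -332739
1/(426544 + c) = 1/(426544 - 332739) = 1/93805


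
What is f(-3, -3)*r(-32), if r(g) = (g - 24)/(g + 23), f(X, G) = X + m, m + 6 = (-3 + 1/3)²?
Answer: -952/81 ≈ -11.753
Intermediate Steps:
m = 10/9 (m = -6 + (-3 + 1/3)² = -6 + (-3 + ⅓)² = -6 + (-8/3)² = -6 + 64/9 = 10/9 ≈ 1.1111)
f(X, G) = 10/9 + X (f(X, G) = X + 10/9 = 10/9 + X)
r(g) = (-24 + g)/(23 + g)
f(-3, -3)*r(-32) = (10/9 - 3)*((-24 - 32)/(23 - 32)) = -17*(-56)/(9*(-9)) = -(-17)*(-56)/81 = -17/9*56/9 = -952/81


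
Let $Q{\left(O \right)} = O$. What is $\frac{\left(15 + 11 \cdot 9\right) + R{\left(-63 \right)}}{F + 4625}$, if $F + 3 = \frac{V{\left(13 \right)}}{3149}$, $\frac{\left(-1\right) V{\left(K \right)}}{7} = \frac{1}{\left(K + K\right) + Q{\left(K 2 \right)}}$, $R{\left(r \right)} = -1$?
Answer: $\frac{18503524}{756843249} \approx 0.024448$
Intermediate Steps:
$V{\left(K \right)} = - \frac{7}{4 K}$ ($V{\left(K \right)} = - \frac{7}{\left(K + K\right) + K 2} = - \frac{7}{2 K + 2 K} = - \frac{7}{4 K}$)
$F = - \frac{491251}{163748}$ ($F = -3 + \frac{\left(- \frac{7}{4}\right) \frac{1}{13}}{3149} = -3 + \left(- \frac{7}{4}\right) \frac{1}{13} \cdot \frac{1}{3149} = -3 - \frac{7}{163748} = - \frac{491251}{163748} \approx -3.0$)
$\frac{\left(15 + 11 \cdot 9\right) + R{\left(-63 \right)}}{F + 4625} = \frac{\left(15 + 11 \cdot 9\right) - 1}{- \frac{491251}{163748} + 4625} = \frac{\left(15 + 99\right) - 1}{\frac{756843249}{163748}} = \left(114 - 1\right) \frac{163748}{756843249} = 113 \cdot \frac{163748}{756843249} = \frac{18503524}{756843249}$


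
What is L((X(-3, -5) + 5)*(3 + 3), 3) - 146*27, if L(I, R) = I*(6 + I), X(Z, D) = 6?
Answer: 810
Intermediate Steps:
L((X(-3, -5) + 5)*(3 + 3), 3) - 146*27 = ((6 + 5)*(3 + 3))*(6 + (6 + 5)*(3 + 3)) - 146*27 = (11*6)*(6 + 11*6) - 3942 = 66*(6 + 66) - 3942 = 66*72 - 3942 = 4752 - 3942 = 810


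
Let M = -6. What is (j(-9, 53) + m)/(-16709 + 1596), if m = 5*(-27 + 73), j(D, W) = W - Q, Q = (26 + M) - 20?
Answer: -283/15113 ≈ -0.018726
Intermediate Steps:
Q = 0 (Q = (26 - 6) - 20 = 20 - 20 = 0)
j(D, W) = W (j(D, W) = W - 1*0 = W + 0 = W)
m = 230 (m = 5*46 = 230)
(j(-9, 53) + m)/(-16709 + 1596) = (53 + 230)/(-16709 + 1596) = 283/(-15113) = 283*(-1/15113) = -283/15113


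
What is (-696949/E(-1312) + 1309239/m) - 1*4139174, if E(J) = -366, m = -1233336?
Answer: -311261348387239/75233496 ≈ -4.1373e+6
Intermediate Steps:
(-696949/E(-1312) + 1309239/m) - 1*4139174 = (-696949/(-366) + 1309239/(-1233336)) - 1*4139174 = (-696949*(-1/366) + 1309239*(-1/1233336)) - 4139174 = (696949/366 - 436413/411112) - 4139174 = 143182185065/75233496 - 4139174 = -311261348387239/75233496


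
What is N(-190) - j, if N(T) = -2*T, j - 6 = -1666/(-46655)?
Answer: 2492472/6665 ≈ 373.96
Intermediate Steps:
j = 40228/6665 (j = 6 - 1666/(-46655) = 6 - 1666*(-1/46655) = 6 + 238/6665 = 40228/6665 ≈ 6.0357)
N(-190) - j = -2*(-190) - 1*40228/6665 = 380 - 40228/6665 = 2492472/6665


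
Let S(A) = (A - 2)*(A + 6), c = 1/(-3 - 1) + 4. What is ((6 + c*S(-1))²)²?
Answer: 1632240801/256 ≈ 6.3759e+6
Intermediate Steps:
c = 15/4 (c = 1/(-4) + 4 = -¼*1 + 4 = -¼ + 4 = 15/4 ≈ 3.7500)
S(A) = (-2 + A)*(6 + A)
((6 + c*S(-1))²)² = ((6 + 15*(-12 + (-1)² + 4*(-1))/4)²)² = ((6 + 15*(-12 + 1 - 4)/4)²)² = ((6 + (15/4)*(-15))²)² = ((6 - 225/4)²)² = ((-201/4)²)² = (40401/16)² = 1632240801/256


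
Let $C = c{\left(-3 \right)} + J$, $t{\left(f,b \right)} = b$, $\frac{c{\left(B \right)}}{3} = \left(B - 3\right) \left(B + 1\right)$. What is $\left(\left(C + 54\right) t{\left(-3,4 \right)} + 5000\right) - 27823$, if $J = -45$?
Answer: $-22643$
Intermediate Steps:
$c{\left(B \right)} = 3 \left(1 + B\right) \left(-3 + B\right)$ ($c{\left(B \right)} = 3 \left(B - 3\right) \left(B + 1\right) = 3 \left(-3 + B\right) \left(1 + B\right) = 3 \left(1 + B\right) \left(-3 + B\right)$)
$C = -9$ ($C = \left(-9 - -18 + 3 \left(-3\right)^{2}\right) - 45 = \left(-9 + 18 + 3 \cdot 9\right) - 45 = \left(-9 + 18 + 27\right) - 45 = 36 - 45 = -9$)
$\left(\left(C + 54\right) t{\left(-3,4 \right)} + 5000\right) - 27823 = \left(\left(-9 + 54\right) 4 + 5000\right) - 27823 = \left(45 \cdot 4 + 5000\right) - 27823 = \left(180 + 5000\right) - 27823 = 5180 - 27823 = -22643$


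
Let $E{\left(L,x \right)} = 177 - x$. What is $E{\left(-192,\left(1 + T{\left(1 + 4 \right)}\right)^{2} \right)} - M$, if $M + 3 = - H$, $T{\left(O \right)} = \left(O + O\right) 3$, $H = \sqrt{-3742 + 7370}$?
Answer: $-781 + 2 \sqrt{907} \approx -720.77$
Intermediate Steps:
$H = 2 \sqrt{907}$ ($H = \sqrt{3628} = 2 \sqrt{907} \approx 60.233$)
$T{\left(O \right)} = 6 O$ ($T{\left(O \right)} = 2 O 3 = 6 O$)
$M = -3 - 2 \sqrt{907} \approx -63.233$
$E{\left(-192,\left(1 + T{\left(1 + 4 \right)}\right)^{2} \right)} - M = \left(177 - \left(1 + 6 \left(1 + 4\right)\right)^{2}\right) - \left(-3 - 2 \sqrt{907}\right) = \left(177 - \left(1 + 6 \cdot 5\right)^{2}\right) + \left(3 + 2 \sqrt{907}\right) = \left(177 - \left(1 + 30\right)^{2}\right) + \left(3 + 2 \sqrt{907}\right) = \left(177 - 31^{2}\right) + \left(3 + 2 \sqrt{907}\right) = \left(177 - 961\right) + \left(3 + 2 \sqrt{907}\right) = -784 + \left(3 + 2 \sqrt{907}\right) = -781 + 2 \sqrt{907}$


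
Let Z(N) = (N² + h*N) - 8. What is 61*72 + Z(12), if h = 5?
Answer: 4588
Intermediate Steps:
Z(N) = -8 + N² + 5*N (Z(N) = (N² + 5*N) - 8 = -8 + N² + 5*N)
61*72 + Z(12) = 61*72 + (-8 + 12² + 5*12) = 4392 + (-8 + 144 + 60) = 4392 + 196 = 4588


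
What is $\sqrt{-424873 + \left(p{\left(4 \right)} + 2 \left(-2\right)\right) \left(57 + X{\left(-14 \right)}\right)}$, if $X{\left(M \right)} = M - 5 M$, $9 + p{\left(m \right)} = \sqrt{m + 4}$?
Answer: $\sqrt{-426342 + 226 \sqrt{2}} \approx 652.7 i$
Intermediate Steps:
$p{\left(m \right)} = -9 + \sqrt{4 + m}$ ($p{\left(m \right)} = -9 + \sqrt{m + 4} = -9 + \sqrt{4 + m}$)
$X{\left(M \right)} = - 4 M$
$\sqrt{-424873 + \left(p{\left(4 \right)} + 2 \left(-2\right)\right) \left(57 + X{\left(-14 \right)}\right)} = \sqrt{-424873 + \left(\left(-9 + \sqrt{4 + 4}\right) + 2 \left(-2\right)\right) \left(57 - -56\right)} = \sqrt{-424873 + \left(\left(-9 + \sqrt{8}\right) - 4\right) \left(57 + 56\right)} = \sqrt{-424873 + \left(\left(-9 + 2 \sqrt{2}\right) - 4\right) 113} = \sqrt{-424873 + \left(-13 + 2 \sqrt{2}\right) 113} = \sqrt{-424873 - \left(1469 - 226 \sqrt{2}\right)} = \sqrt{-426342 + 226 \sqrt{2}}$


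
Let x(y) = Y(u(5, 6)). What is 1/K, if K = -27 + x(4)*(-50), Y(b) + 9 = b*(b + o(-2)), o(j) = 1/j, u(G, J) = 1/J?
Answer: 9/3832 ≈ 0.0023486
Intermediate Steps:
o(j) = 1/j
Y(b) = -9 + b*(-½ + b) (Y(b) = -9 + b*(b + 1/(-2)) = -9 + b*(b - ½) = -9 + b*(-½ + b))
x(y) = -163/18 (x(y) = -9 + (1/6)² - ½/6 = -9 + (⅙)² - ½*⅙ = -9 + 1/36 - 1/12 = -163/18)
K = 3832/9 (K = -27 - 163/18*(-50) = -27 + 4075/9 = 3832/9 ≈ 425.78)
1/K = 1/(3832/9) = 9/3832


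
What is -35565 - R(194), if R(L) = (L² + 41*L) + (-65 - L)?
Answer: -80896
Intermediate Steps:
R(L) = -65 + L² + 40*L
-35565 - R(194) = -35565 - (-65 + 194² + 40*194) = -35565 - (-65 + 37636 + 7760) = -35565 - 1*45331 = -35565 - 45331 = -80896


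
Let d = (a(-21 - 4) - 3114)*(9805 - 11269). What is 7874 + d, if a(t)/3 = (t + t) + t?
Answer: 4896170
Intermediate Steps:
a(t) = 9*t (a(t) = 3*((t + t) + t) = 3*(2*t + t) = 3*(3*t) = 9*t)
d = 4888296 (d = (9*(-21 - 4) - 3114)*(9805 - 11269) = (9*(-25) - 3114)*(-1464) = (-225 - 3114)*(-1464) = -3339*(-1464) = 4888296)
7874 + d = 7874 + 4888296 = 4896170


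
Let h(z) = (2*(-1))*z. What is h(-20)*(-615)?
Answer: -24600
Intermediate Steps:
h(z) = -2*z
h(-20)*(-615) = -2*(-20)*(-615) = 40*(-615) = -24600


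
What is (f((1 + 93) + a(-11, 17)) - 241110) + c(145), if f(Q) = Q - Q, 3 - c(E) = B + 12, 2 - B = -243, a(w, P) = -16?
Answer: -241364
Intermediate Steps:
B = 245 (B = 2 - 1*(-243) = 2 + 243 = 245)
c(E) = -254 (c(E) = 3 - (245 + 12) = 3 - 1*257 = 3 - 257 = -254)
f(Q) = 0
(f((1 + 93) + a(-11, 17)) - 241110) + c(145) = (0 - 241110) - 254 = -241110 - 254 = -241364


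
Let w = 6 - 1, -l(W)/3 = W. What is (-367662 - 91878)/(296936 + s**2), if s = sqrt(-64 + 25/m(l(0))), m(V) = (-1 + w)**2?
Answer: -7352640/4749977 ≈ -1.5479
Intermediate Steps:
l(W) = -3*W
w = 5
m(V) = 16 (m(V) = (-1 + 5)**2 = 4**2 = 16)
s = 3*I*sqrt(111)/4 (s = sqrt(-64 + 25/16) = sqrt(-999/16) = 3*I*sqrt(111)/4 ≈ 7.9017*I)
(-367662 - 91878)/(296936 + s**2) = (-367662 - 91878)/(296936 + (3*I*sqrt(111)/4)**2) = -459540/(296936 - 999/16) = -459540/4749977/16 = -459540*16/4749977 = -7352640/4749977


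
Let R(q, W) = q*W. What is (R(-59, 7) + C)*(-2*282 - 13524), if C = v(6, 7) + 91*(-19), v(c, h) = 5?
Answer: 30106056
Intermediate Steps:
C = -1724 (C = 5 + 91*(-19) = 5 - 1729 = -1724)
R(q, W) = W*q
(R(-59, 7) + C)*(-2*282 - 13524) = (7*(-59) - 1724)*(-2*282 - 13524) = (-413 - 1724)*(-564 - 13524) = -2137*(-14088) = 30106056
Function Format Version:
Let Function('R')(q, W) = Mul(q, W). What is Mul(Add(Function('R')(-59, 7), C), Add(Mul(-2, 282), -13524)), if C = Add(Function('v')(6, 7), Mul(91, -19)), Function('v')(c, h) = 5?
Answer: 30106056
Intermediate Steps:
C = -1724 (C = Add(5, Mul(91, -19)) = Add(5, -1729) = -1724)
Function('R')(q, W) = Mul(W, q)
Mul(Add(Function('R')(-59, 7), C), Add(Mul(-2, 282), -13524)) = Mul(Add(Mul(7, -59), -1724), Add(Mul(-2, 282), -13524)) = Mul(Add(-413, -1724), Add(-564, -13524)) = Mul(-2137, -14088) = 30106056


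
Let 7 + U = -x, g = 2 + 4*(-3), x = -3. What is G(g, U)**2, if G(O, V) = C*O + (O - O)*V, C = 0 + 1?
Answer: 100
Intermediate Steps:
g = -10 (g = 2 - 12 = -10)
C = 1
U = -4 (U = -7 - 1*(-3) = -7 + 3 = -4)
G(O, V) = O (G(O, V) = 1*O + (O - O)*V = O + 0*V = O + 0 = O)
G(g, U)**2 = (-10)**2 = 100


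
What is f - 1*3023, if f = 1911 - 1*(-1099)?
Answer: -13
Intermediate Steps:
f = 3010 (f = 1911 + 1099 = 3010)
f - 1*3023 = 3010 - 1*3023 = 3010 - 3023 = -13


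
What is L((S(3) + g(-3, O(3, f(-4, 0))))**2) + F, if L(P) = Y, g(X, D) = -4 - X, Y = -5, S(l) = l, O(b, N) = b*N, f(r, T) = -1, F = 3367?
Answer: 3362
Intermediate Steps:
O(b, N) = N*b
L(P) = -5
L((S(3) + g(-3, O(3, f(-4, 0))))**2) + F = -5 + 3367 = 3362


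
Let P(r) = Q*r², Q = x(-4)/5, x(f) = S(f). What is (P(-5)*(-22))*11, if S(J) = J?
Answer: 4840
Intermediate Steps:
x(f) = f
Q = -⅘ (Q = -4/5 = -4*⅕ = -⅘ ≈ -0.80000)
P(r) = -4*r²/5
(P(-5)*(-22))*11 = (-⅘*(-5)²*(-22))*11 = (-⅘*25*(-22))*11 = -20*(-22)*11 = 440*11 = 4840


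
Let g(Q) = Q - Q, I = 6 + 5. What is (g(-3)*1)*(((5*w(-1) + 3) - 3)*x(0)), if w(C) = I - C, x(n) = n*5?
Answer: 0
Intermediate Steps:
I = 11
x(n) = 5*n
g(Q) = 0
w(C) = 11 - C
(g(-3)*1)*(((5*w(-1) + 3) - 3)*x(0)) = (0*1)*(((5*(11 - 1*(-1)) + 3) - 3)*(5*0)) = 0*(((5*(11 + 1) + 3) - 3)*0) = 0*(((5*12 + 3) - 3)*0) = 0*(((60 + 3) - 3)*0) = 0*((63 - 3)*0) = 0*(60*0) = 0*0 = 0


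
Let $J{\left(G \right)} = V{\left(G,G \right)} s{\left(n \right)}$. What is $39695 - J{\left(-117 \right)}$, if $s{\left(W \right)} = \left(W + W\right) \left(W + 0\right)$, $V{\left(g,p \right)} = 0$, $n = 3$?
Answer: $39695$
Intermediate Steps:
$s{\left(W \right)} = 2 W^{2}$ ($s{\left(W \right)} = 2 W W = 2 W^{2}$)
$J{\left(G \right)} = 0$ ($J{\left(G \right)} = 0 \cdot 2 \cdot 3^{2} = 0 \cdot 2 \cdot 9 = 0 \cdot 18 = 0$)
$39695 - J{\left(-117 \right)} = 39695 - 0 = 39695 + 0 = 39695$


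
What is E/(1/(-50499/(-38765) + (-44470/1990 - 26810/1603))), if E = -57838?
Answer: 3859013351693808/1766559815 ≈ 2.1845e+6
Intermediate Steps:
E/(1/(-50499/(-38765) + (-44470/1990 - 26810/1603))) = -57838/(1/(-50499/(-38765) + (-44470/1990 - 26810/1603))) = -57838/(1/(-50499*(-1/38765) + (-44470*1/1990 - 26810*1/1603))) = -57838/(1/(50499/38765 + (-4447/199 - 3830/229))) = -57838/(1/(50499/38765 - 1780533/45571)) = -57838/(1/(-66721071816/1766559815)) = -57838/(-1766559815/66721071816) = -57838*(-66721071816/1766559815) = 3859013351693808/1766559815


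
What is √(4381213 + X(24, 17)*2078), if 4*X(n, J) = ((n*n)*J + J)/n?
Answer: 95*√73293/12 ≈ 2143.3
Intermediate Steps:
X(n, J) = (J + J*n²)/(4*n) (X(n, J) = (((n*n)*J + J)/n)/4 = ((n²*J + J)/n)/4 = ((J*n² + J)/n)/4 = ((J + J*n²)/n)/4 = (J + J*n²)/(4*n))
√(4381213 + X(24, 17)*2078) = √(4381213 + ((¼)*17*(1 + 24²)/24)*2078) = √(4381213 + ((¼)*17*(1/24)*(1 + 576))*2078) = √(4381213 + ((¼)*17*(1/24)*577)*2078) = √(4381213 + (9809/96)*2078) = √(4381213 + 10191551/48) = √(220489775/48) = 95*√73293/12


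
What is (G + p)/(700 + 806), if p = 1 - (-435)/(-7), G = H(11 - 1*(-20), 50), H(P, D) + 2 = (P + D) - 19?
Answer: -4/5271 ≈ -0.00075887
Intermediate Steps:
H(P, D) = -21 + D + P (H(P, D) = -2 + ((P + D) - 19) = -2 + ((D + P) - 19) = -2 + (-19 + D + P) = -21 + D + P)
G = 60 (G = -21 + 50 + (11 - 1*(-20)) = -21 + 50 + (11 + 20) = -21 + 50 + 31 = 60)
p = -428/7 (p = 1 - (-435)*(-1)/7 = 1 - 29*15/7 = 1 - 435/7 = -428/7 ≈ -61.143)
(G + p)/(700 + 806) = (60 - 428/7)/(700 + 806) = -8/7/1506 = -8/7*1/1506 = -4/5271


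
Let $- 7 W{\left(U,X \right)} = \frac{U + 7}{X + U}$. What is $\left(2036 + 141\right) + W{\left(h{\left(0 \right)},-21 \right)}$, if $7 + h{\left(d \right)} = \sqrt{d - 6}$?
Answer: $\frac{6019402}{2765} + \frac{2 i \sqrt{6}}{395} \approx 2177.0 + 0.012402 i$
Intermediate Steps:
$h{\left(d \right)} = -7 + \sqrt{-6 + d}$ ($h{\left(d \right)} = -7 + \sqrt{d - 6} = -7 + \sqrt{-6 + d}$)
$W{\left(U,X \right)} = - \frac{7 + U}{7 \left(U + X\right)}$ ($W{\left(U,X \right)} = - \frac{\left(U + 7\right) \frac{1}{X + U}}{7} = - \frac{\left(7 + U\right) \frac{1}{U + X}}{7} = - \frac{\frac{1}{U + X} \left(7 + U\right)}{7} = - \frac{7 + U}{7 \left(U + X\right)}$)
$\left(2036 + 141\right) + W{\left(h{\left(0 \right)},-21 \right)} = \left(2036 + 141\right) + \frac{-1 - \frac{-7 + \sqrt{-6 + 0}}{7}}{\left(-7 + \sqrt{-6 + 0}\right) - 21} = 2177 + \frac{-1 - \frac{-7 + \sqrt{-6}}{7}}{\left(-7 + \sqrt{-6}\right) - 21} = 2177 + \frac{-1 - \frac{-7 + i \sqrt{6}}{7}}{\left(-7 + i \sqrt{6}\right) - 21} = 2177 + \frac{-1 + \left(1 - \frac{i \sqrt{6}}{7}\right)}{-28 + i \sqrt{6}} = 2177 + \frac{\left(- \frac{1}{7}\right) i \sqrt{6}}{-28 + i \sqrt{6}} = 2177 - \frac{i \sqrt{6}}{7 \left(-28 + i \sqrt{6}\right)}$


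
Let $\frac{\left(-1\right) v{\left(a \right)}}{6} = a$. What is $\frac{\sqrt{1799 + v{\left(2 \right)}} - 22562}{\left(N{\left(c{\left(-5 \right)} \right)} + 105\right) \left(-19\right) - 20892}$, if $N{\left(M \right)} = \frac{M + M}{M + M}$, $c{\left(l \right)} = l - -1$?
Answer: $\frac{11281}{11453} - \frac{\sqrt{1787}}{22906} \approx 0.98314$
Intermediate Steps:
$c{\left(l \right)} = 1 + l$ ($c{\left(l \right)} = l + 1 = 1 + l$)
$v{\left(a \right)} = - 6 a$
$N{\left(M \right)} = 1$ ($N{\left(M \right)} = \frac{2 M}{2 M} = 2 M \frac{1}{2 M} = 1$)
$\frac{\sqrt{1799 + v{\left(2 \right)}} - 22562}{\left(N{\left(c{\left(-5 \right)} \right)} + 105\right) \left(-19\right) - 20892} = \frac{\sqrt{1799 - 12} - 22562}{\left(1 + 105\right) \left(-19\right) - 20892} = \frac{\sqrt{1799 - 12} - 22562}{106 \left(-19\right) - 20892} = \frac{\sqrt{1787} - 22562}{-2014 - 20892} = \frac{-22562 + \sqrt{1787}}{-22906} = \left(-22562 + \sqrt{1787}\right) \left(- \frac{1}{22906}\right) = \frac{11281}{11453} - \frac{\sqrt{1787}}{22906}$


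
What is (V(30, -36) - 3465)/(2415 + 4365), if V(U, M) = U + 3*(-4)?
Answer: -1149/2260 ≈ -0.50841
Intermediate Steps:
V(U, M) = -12 + U (V(U, M) = U - 12 = -12 + U)
(V(30, -36) - 3465)/(2415 + 4365) = ((-12 + 30) - 3465)/(2415 + 4365) = (18 - 3465)/6780 = -3447*1/6780 = -1149/2260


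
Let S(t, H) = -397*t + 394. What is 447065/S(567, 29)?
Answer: -89413/44941 ≈ -1.9896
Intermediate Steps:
S(t, H) = 394 - 397*t
447065/S(567, 29) = 447065/(394 - 397*567) = 447065/(394 - 225099) = 447065/(-224705) = 447065*(-1/224705) = -89413/44941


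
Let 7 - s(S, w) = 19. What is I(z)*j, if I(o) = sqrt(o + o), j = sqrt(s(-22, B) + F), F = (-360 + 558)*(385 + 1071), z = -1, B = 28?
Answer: 2*I*sqrt(144138) ≈ 759.31*I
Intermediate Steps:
s(S, w) = -12 (s(S, w) = 7 - 1*19 = 7 - 19 = -12)
F = 288288 (F = 198*1456 = 288288)
j = 2*sqrt(72069) (j = sqrt(-12 + 288288) = sqrt(288276) = 2*sqrt(72069) ≈ 536.91)
I(o) = sqrt(2)*sqrt(o) (I(o) = sqrt(2*o) = sqrt(2)*sqrt(o))
I(z)*j = (sqrt(2)*sqrt(-1))*(2*sqrt(72069)) = (sqrt(2)*I)*(2*sqrt(72069)) = (I*sqrt(2))*(2*sqrt(72069)) = 2*I*sqrt(144138)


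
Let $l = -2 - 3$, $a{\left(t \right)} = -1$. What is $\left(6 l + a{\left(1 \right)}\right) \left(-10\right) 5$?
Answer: $1550$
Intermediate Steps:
$l = -5$ ($l = -2 - 3 = -5$)
$\left(6 l + a{\left(1 \right)}\right) \left(-10\right) 5 = \left(6 \left(-5\right) - 1\right) \left(-10\right) 5 = \left(-30 - 1\right) \left(-10\right) 5 = \left(-31\right) \left(-10\right) 5 = 310 \cdot 5 = 1550$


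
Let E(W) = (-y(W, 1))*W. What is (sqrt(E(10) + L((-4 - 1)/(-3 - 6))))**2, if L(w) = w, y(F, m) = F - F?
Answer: 5/9 ≈ 0.55556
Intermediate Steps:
y(F, m) = 0
E(W) = 0 (E(W) = (-1*0)*W = 0*W = 0)
(sqrt(E(10) + L((-4 - 1)/(-3 - 6))))**2 = (sqrt(0 + (-4 - 1)/(-3 - 6)))**2 = (sqrt(0 - 5/(-9)))**2 = (sqrt(0 - 5*(-1/9)))**2 = (sqrt(0 + 5/9))**2 = (sqrt(5/9))**2 = (sqrt(5)/3)**2 = 5/9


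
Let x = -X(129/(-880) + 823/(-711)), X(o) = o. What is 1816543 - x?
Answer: 1136573808281/625680 ≈ 1.8165e+6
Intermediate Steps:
x = 815959/625680 (x = -(129/(-880) + 823/(-711)) = -(129*(-1/880) + 823*(-1/711)) = -(-129/880 - 823/711) = -1*(-815959/625680) = 815959/625680 ≈ 1.3041)
1816543 - x = 1816543 - 1*815959/625680 = 1816543 - 815959/625680 = 1136573808281/625680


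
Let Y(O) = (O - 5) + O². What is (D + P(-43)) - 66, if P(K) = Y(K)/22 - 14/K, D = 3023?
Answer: 2875073/946 ≈ 3039.2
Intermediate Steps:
Y(O) = -5 + O + O² (Y(O) = (-5 + O) + O² = -5 + O + O²)
P(K) = -5/22 - 14/K + K/22 + K²/22 (P(K) = (-5 + K + K²)/22 - 14/K = (-5 + K + K²)*(1/22) - 14/K = (-5/22 + K/22 + K²/22) - 14/K = -5/22 - 14/K + K/22 + K²/22)
(D + P(-43)) - 66 = (3023 + (1/22)*(-308 - 43*(-5 - 43 + (-43)²))/(-43)) - 66 = (3023 + (1/22)*(-1/43)*(-308 - 43*(-5 - 43 + 1849))) - 66 = (3023 + (1/22)*(-1/43)*(-308 - 43*1801)) - 66 = (3023 + (1/22)*(-1/43)*(-308 - 77443)) - 66 = (3023 + (1/22)*(-1/43)*(-77751)) - 66 = (3023 + 77751/946) - 66 = 2937509/946 - 66 = 2875073/946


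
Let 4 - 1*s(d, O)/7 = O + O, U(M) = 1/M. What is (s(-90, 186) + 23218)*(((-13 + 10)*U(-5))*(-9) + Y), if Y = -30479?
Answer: -3146294924/5 ≈ -6.2926e+8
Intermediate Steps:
U(M) = 1/M
s(d, O) = 28 - 14*O (s(d, O) = 28 - 7*(O + O) = 28 - 14*O)
(s(-90, 186) + 23218)*(((-13 + 10)*U(-5))*(-9) + Y) = ((28 - 14*186) + 23218)*(((-13 + 10)/(-5))*(-9) - 30479) = ((28 - 2604) + 23218)*(-3*(-1/5)*(-9) - 30479) = (-2576 + 23218)*((3/5)*(-9) - 30479) = 20642*(-27/5 - 30479) = 20642*(-152422/5) = -3146294924/5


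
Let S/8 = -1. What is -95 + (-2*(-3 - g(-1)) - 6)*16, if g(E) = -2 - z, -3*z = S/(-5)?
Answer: -2129/15 ≈ -141.93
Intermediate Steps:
S = -8 (S = 8*(-1) = -8)
z = -8/15 (z = -(-8)/(3*(-5)) = -(-8)*(-1)/(3*5) = -⅓*8/5 = -8/15 ≈ -0.53333)
g(E) = -22/15 (g(E) = -2 - 1*(-8/15) = -2 + 8/15 = -22/15)
-95 + (-2*(-3 - g(-1)) - 6)*16 = -95 + (-2*(-3 - 1*(-22/15)) - 6)*16 = -95 + (-2*(-3 + 22/15) - 6)*16 = -95 + (-2*(-23/15) - 6)*16 = -95 + (46/15 - 6)*16 = -95 - 44/15*16 = -95 - 704/15 = -2129/15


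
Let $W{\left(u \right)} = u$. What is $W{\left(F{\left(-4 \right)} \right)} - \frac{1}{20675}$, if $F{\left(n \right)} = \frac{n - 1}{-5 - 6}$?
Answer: $\frac{103364}{227425} \approx 0.4545$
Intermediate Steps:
$F{\left(n \right)} = \frac{1}{11} - \frac{n}{11}$ ($F{\left(n \right)} = \frac{-1 + n}{-11} = \left(-1 + n\right) \left(- \frac{1}{11}\right) = \frac{1}{11} - \frac{n}{11}$)
$W{\left(F{\left(-4 \right)} \right)} - \frac{1}{20675} = \left(\frac{1}{11} - - \frac{4}{11}\right) - \frac{1}{20675} = \left(\frac{1}{11} + \frac{4}{11}\right) - \frac{1}{20675} = \frac{5}{11} - \frac{1}{20675} = \frac{103364}{227425}$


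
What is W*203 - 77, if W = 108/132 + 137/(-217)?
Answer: -13323/341 ≈ -39.070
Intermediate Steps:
W = 446/2387 (W = 108*(1/132) + 137*(-1/217) = 9/11 - 137/217 = 446/2387 ≈ 0.18685)
W*203 - 77 = (446/2387)*203 - 77 = 12934/341 - 77 = -13323/341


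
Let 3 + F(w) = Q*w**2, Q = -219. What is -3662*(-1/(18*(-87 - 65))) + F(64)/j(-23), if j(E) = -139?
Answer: 1226878427/190152 ≈ 6452.1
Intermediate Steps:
F(w) = -3 - 219*w**2
-3662*(-1/(18*(-87 - 65))) + F(64)/j(-23) = -3662*(-1/(18*(-87 - 65))) + (-3 - 219*64**2)/(-139) = -3662/((-18*(-152))) + (-3 - 219*4096)*(-1/139) = -3662/2736 + (-3 - 897024)*(-1/139) = -3662*1/2736 - 897027*(-1/139) = -1831/1368 + 897027/139 = 1226878427/190152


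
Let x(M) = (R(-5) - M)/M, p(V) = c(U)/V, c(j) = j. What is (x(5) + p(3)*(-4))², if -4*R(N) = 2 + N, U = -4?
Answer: 72361/3600 ≈ 20.100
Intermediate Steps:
R(N) = -½ - N/4 (R(N) = -(2 + N)/4 = -½ - N/4)
p(V) = -4/V
x(M) = (¾ - M)/M (x(M) = ((-½ - ¼*(-5)) - M)/M = ((-½ + 5/4) - M)/M = (¾ - M)/M)
(x(5) + p(3)*(-4))² = ((¾ - 1*5)/5 - 4/3*(-4))² = ((¾ - 5)/5 - 4*⅓*(-4))² = ((⅕)*(-17/4) - 4/3*(-4))² = (-17/20 + 16/3)² = (269/60)² = 72361/3600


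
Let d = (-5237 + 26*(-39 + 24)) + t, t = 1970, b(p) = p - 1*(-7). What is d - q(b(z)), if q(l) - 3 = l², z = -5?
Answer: -3664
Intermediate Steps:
b(p) = 7 + p (b(p) = p + 7 = 7 + p)
d = -3657 (d = (-5237 + 26*(-39 + 24)) + 1970 = (-5237 + 26*(-15)) + 1970 = (-5237 - 390) + 1970 = -5627 + 1970 = -3657)
q(l) = 3 + l²
d - q(b(z)) = -3657 - (3 + (7 - 5)²) = -3657 - (3 + 2²) = -3657 - (3 + 4) = -3657 - 1*7 = -3657 - 7 = -3664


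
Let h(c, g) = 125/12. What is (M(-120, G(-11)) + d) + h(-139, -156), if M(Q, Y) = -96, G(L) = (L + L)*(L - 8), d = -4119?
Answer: -50455/12 ≈ -4204.6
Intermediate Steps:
h(c, g) = 125/12 (h(c, g) = 125*(1/12) = 125/12)
G(L) = 2*L*(-8 + L) (G(L) = (2*L)*(-8 + L) = 2*L*(-8 + L))
(M(-120, G(-11)) + d) + h(-139, -156) = (-96 - 4119) + 125/12 = -4215 + 125/12 = -50455/12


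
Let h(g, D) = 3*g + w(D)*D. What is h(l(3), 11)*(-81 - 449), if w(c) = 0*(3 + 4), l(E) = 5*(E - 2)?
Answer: -7950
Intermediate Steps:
l(E) = -10 + 5*E (l(E) = 5*(-2 + E) = -10 + 5*E)
w(c) = 0 (w(c) = 0*7 = 0)
h(g, D) = 3*g (h(g, D) = 3*g + 0*D = 3*g + 0 = 3*g)
h(l(3), 11)*(-81 - 449) = (3*(-10 + 5*3))*(-81 - 449) = (3*(-10 + 15))*(-530) = (3*5)*(-530) = 15*(-530) = -7950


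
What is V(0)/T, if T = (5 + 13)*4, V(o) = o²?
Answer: 0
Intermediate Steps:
T = 72 (T = 18*4 = 72)
V(0)/T = 0²/72 = 0*(1/72) = 0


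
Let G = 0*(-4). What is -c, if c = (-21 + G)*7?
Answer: 147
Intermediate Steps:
G = 0
c = -147 (c = (-21 + 0)*7 = -21*7 = -147)
-c = -1*(-147) = 147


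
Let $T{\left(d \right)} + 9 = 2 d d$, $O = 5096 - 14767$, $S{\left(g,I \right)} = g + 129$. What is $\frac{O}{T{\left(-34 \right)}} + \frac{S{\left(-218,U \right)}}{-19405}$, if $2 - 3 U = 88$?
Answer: $- \frac{187460788}{44689715} \approx -4.1947$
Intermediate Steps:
$U = - \frac{86}{3}$ ($U = \frac{2}{3} - \frac{88}{3} = - \frac{86}{3} \approx -28.667$)
$S{\left(g,I \right)} = 129 + g$
$O = -9671$ ($O = 5096 - 14767 = -9671$)
$T{\left(d \right)} = -9 + 2 d^{2}$ ($T{\left(d \right)} = -9 + 2 d d = -9 + 2 d^{2}$)
$\frac{O}{T{\left(-34 \right)}} + \frac{S{\left(-218,U \right)}}{-19405} = - \frac{9671}{-9 + 2 \left(-34\right)^{2}} + \frac{129 - 218}{-19405} = - \frac{9671}{-9 + 2 \cdot 1156} - - \frac{89}{19405} = - \frac{9671}{-9 + 2312} + \frac{89}{19405} = - \frac{9671}{2303} + \frac{89}{19405} = - \frac{187460788}{44689715}$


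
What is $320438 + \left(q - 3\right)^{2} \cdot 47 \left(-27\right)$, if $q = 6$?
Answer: $309017$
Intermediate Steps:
$320438 + \left(q - 3\right)^{2} \cdot 47 \left(-27\right) = 320438 + \left(6 - 3\right)^{2} \cdot 47 \left(-27\right) = 320438 + 3^{2} \cdot 47 \left(-27\right) = 320438 + 9 \cdot 47 \left(-27\right) = 320438 + 423 \left(-27\right) = 320438 - 11421 = 309017$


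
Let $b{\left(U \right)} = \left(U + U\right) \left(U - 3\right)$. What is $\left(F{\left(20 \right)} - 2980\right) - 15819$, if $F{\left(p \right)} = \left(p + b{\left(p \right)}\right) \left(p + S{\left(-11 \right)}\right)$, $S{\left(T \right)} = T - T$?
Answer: $-4799$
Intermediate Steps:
$b{\left(U \right)} = 2 U \left(-3 + U\right)$
$S{\left(T \right)} = 0$
$F{\left(p \right)} = p \left(p + 2 p \left(-3 + p\right)\right)$ ($F{\left(p \right)} = \left(p + 2 p \left(-3 + p\right)\right) \left(p + 0\right) = \left(p + 2 p \left(-3 + p\right)\right) p = p \left(p + 2 p \left(-3 + p\right)\right)$)
$\left(F{\left(20 \right)} - 2980\right) - 15819 = \left(20^{2} \left(-5 + 2 \cdot 20\right) - 2980\right) - 15819 = \left(400 \left(-5 + 40\right) - 2980\right) - 15819 = \left(400 \cdot 35 - 2980\right) - 15819 = \left(14000 - 2980\right) - 15819 = 11020 - 15819 = -4799$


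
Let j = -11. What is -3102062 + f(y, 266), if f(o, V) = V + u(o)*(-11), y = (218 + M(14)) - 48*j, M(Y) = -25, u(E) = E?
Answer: -3109727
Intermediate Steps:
y = 721 (y = (218 - 25) - 48*(-11) = 193 + 528 = 721)
f(o, V) = V - 11*o (f(o, V) = V + o*(-11) = V - 11*o)
-3102062 + f(y, 266) = -3102062 + (266 - 11*721) = -3102062 + (266 - 7931) = -3102062 - 7665 = -3109727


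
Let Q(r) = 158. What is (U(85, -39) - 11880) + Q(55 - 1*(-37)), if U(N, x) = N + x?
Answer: -11676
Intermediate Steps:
(U(85, -39) - 11880) + Q(55 - 1*(-37)) = ((85 - 39) - 11880) + 158 = (46 - 11880) + 158 = -11834 + 158 = -11676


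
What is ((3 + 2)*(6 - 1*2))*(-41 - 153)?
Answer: -3880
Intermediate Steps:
((3 + 2)*(6 - 1*2))*(-41 - 153) = (5*(6 - 2))*(-194) = (5*4)*(-194) = 20*(-194) = -3880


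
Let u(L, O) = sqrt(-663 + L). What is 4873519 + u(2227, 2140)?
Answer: 4873519 + 2*sqrt(391) ≈ 4.8736e+6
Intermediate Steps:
4873519 + u(2227, 2140) = 4873519 + sqrt(-663 + 2227) = 4873519 + sqrt(1564) = 4873519 + 2*sqrt(391)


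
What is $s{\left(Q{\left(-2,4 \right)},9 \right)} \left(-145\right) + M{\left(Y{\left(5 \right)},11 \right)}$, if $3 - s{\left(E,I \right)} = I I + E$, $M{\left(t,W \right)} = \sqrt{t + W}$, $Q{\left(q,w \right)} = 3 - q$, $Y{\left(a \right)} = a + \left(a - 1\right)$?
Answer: $12035 + 2 \sqrt{5} \approx 12039.0$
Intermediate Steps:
$Y{\left(a \right)} = -1 + 2 a$ ($Y{\left(a \right)} = a + \left(-1 + a\right) = -1 + 2 a$)
$M{\left(t,W \right)} = \sqrt{W + t}$
$s{\left(E,I \right)} = 3 - E - I^{2}$ ($s{\left(E,I \right)} = 3 - \left(I I + E\right) = 3 - \left(I^{2} + E\right) = 3 - \left(E + I^{2}\right) = 3 - E - I^{2}$)
$s{\left(Q{\left(-2,4 \right)},9 \right)} \left(-145\right) + M{\left(Y{\left(5 \right)},11 \right)} = \left(3 - \left(3 - -2\right) - 9^{2}\right) \left(-145\right) + \sqrt{11 + \left(-1 + 2 \cdot 5\right)} = \left(3 - \left(3 + 2\right) - 81\right) \left(-145\right) + \sqrt{11 + \left(-1 + 10\right)} = \left(3 - 5 - 81\right) \left(-145\right) + \sqrt{11 + 9} = \left(3 - 5 - 81\right) \left(-145\right) + \sqrt{20} = \left(-83\right) \left(-145\right) + 2 \sqrt{5} = 12035 + 2 \sqrt{5}$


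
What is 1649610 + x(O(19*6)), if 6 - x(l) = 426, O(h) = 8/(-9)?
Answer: 1649190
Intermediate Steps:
O(h) = -8/9 (O(h) = 8*(-⅑) = -8/9)
x(l) = -420 (x(l) = 6 - 1*426 = 6 - 426 = -420)
1649610 + x(O(19*6)) = 1649610 - 420 = 1649190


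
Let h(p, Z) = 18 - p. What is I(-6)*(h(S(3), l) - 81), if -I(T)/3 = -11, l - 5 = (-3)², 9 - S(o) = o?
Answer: -2277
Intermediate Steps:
S(o) = 9 - o
l = 14 (l = 5 + (-3)² = 5 + 9 = 14)
I(T) = 33 (I(T) = -3*(-11) = 33)
I(-6)*(h(S(3), l) - 81) = 33*((18 - (9 - 1*3)) - 81) = 33*((18 - (9 - 3)) - 81) = 33*((18 - 1*6) - 81) = 33*((18 - 6) - 81) = 33*(12 - 81) = 33*(-69) = -2277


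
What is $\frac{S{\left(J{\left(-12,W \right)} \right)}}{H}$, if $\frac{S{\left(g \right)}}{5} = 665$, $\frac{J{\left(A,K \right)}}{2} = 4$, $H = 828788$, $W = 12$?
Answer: $\frac{3325}{828788} \approx 0.0040119$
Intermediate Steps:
$J{\left(A,K \right)} = 8$ ($J{\left(A,K \right)} = 2 \cdot 4 = 8$)
$S{\left(g \right)} = 3325$ ($S{\left(g \right)} = 5 \cdot 665 = 3325$)
$\frac{S{\left(J{\left(-12,W \right)} \right)}}{H} = \frac{3325}{828788}$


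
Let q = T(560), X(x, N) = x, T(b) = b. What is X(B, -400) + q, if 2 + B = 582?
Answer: 1140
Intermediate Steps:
B = 580 (B = -2 + 582 = 580)
q = 560
X(B, -400) + q = 580 + 560 = 1140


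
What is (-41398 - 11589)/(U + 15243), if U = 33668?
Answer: -52987/48911 ≈ -1.0833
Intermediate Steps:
(-41398 - 11589)/(U + 15243) = (-41398 - 11589)/(33668 + 15243) = -52987/48911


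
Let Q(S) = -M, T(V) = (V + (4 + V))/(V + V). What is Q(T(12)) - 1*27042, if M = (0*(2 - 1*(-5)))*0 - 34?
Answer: -27008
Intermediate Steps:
M = -34 (M = (0*(2 + 5))*0 - 34 = (0*7)*0 - 34 = 0*0 - 34 = 0 - 34 = -34)
T(V) = (4 + 2*V)/(2*V) (T(V) = (4 + 2*V)/((2*V)) = (4 + 2*V)*(1/(2*V)) = (4 + 2*V)/(2*V))
Q(S) = 34 (Q(S) = -1*(-34) = 34)
Q(T(12)) - 1*27042 = 34 - 1*27042 = 34 - 27042 = -27008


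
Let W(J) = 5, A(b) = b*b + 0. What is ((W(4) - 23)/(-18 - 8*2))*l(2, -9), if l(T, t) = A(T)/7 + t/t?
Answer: 99/119 ≈ 0.83193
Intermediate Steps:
A(b) = b² (A(b) = b² + 0 = b²)
l(T, t) = 1 + T²/7 (l(T, t) = T²/7 + t/t = T²*(⅐) + 1 = T²/7 + 1 = 1 + T²/7)
((W(4) - 23)/(-18 - 8*2))*l(2, -9) = ((5 - 23)/(-18 - 8*2))*(1 + (⅐)*2²) = (-18/(-18 - 16))*(1 + (⅐)*4) = (-18/(-34))*(1 + 4/7) = -18*(-1/34)*(11/7) = (9/17)*(11/7) = 99/119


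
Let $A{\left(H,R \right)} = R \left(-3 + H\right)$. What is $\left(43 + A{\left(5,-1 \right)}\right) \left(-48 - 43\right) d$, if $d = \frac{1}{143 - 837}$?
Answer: $\frac{3731}{694} \approx 5.3761$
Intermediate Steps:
$d = - \frac{1}{694}$ ($d = \frac{1}{-694} = - \frac{1}{694} \approx -0.0014409$)
$\left(43 + A{\left(5,-1 \right)}\right) \left(-48 - 43\right) d = \left(43 - \left(-3 + 5\right)\right) \left(-48 - 43\right) \left(- \frac{1}{694}\right) = \left(43 - 2\right) \left(-91\right) \left(- \frac{1}{694}\right) = 41 \left(-91\right) \left(- \frac{1}{694}\right) = \left(-3731\right) \left(- \frac{1}{694}\right) = \frac{3731}{694}$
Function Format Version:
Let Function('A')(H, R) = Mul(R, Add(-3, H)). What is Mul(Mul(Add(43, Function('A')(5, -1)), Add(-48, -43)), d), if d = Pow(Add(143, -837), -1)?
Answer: Rational(3731, 694) ≈ 5.3761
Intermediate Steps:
d = Rational(-1, 694) (d = Pow(-694, -1) = Rational(-1, 694) ≈ -0.0014409)
Mul(Mul(Add(43, Function('A')(5, -1)), Add(-48, -43)), d) = Mul(Mul(Add(43, Mul(-1, Add(-3, 5))), Add(-48, -43)), Rational(-1, 694)) = Mul(Mul(Add(43, Mul(-1, 2)), -91), Rational(-1, 694)) = Mul(Mul(Add(43, -2), -91), Rational(-1, 694)) = Mul(Mul(41, -91), Rational(-1, 694)) = Mul(-3731, Rational(-1, 694)) = Rational(3731, 694)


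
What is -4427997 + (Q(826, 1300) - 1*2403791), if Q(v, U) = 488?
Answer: -6831300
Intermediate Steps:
-4427997 + (Q(826, 1300) - 1*2403791) = -4427997 + (488 - 1*2403791) = -4427997 + (488 - 2403791) = -4427997 - 2403303 = -6831300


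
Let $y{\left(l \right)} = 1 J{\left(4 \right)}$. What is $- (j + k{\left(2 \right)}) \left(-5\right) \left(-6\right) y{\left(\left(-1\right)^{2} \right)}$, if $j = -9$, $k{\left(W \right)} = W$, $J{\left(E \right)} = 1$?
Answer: $210$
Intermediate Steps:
$y{\left(l \right)} = 1$ ($y{\left(l \right)} = 1 \cdot 1 = 1$)
$- (j + k{\left(2 \right)}) \left(-5\right) \left(-6\right) y{\left(\left(-1\right)^{2} \right)} = - (-9 + 2) \left(-5\right) \left(-6\right) 1 = \left(-1\right) \left(-7\right) 30 \cdot 1 = 7 \cdot 30 = 210$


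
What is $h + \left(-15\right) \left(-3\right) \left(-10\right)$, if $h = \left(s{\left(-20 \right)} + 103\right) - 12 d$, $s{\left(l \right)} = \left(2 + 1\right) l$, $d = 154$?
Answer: $-2255$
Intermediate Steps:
$s{\left(l \right)} = 3 l$
$h = -1805$ ($h = \left(3 \left(-20\right) + 103\right) - 12 \cdot 154 = \left(-60 + 103\right) - 1848 = 43 - 1848 = -1805$)
$h + \left(-15\right) \left(-3\right) \left(-10\right) = -1805 + \left(-15\right) \left(-3\right) \left(-10\right) = -1805 + 45 \left(-10\right) = -1805 - 450 = -2255$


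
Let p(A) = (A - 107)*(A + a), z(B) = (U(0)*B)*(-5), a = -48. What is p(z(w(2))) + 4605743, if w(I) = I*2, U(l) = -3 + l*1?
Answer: 4605179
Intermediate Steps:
U(l) = -3 + l
w(I) = 2*I
z(B) = 15*B (z(B) = ((-3 + 0)*B)*(-5) = -3*B*(-5) = 15*B)
p(A) = (-107 + A)*(-48 + A) (p(A) = (A - 107)*(A - 48) = (-107 + A)*(-48 + A))
p(z(w(2))) + 4605743 = (5136 + (15*(2*2))² - 2325*2*2) + 4605743 = (5136 + (15*4)² - 2325*4) + 4605743 = (5136 + 60² - 155*60) + 4605743 = (5136 + 3600 - 9300) + 4605743 = -564 + 4605743 = 4605179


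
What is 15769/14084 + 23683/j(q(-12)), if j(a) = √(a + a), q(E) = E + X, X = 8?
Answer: 15769/14084 - 23683*I*√2/4 ≈ 1.1196 - 8373.2*I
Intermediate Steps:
q(E) = 8 + E (q(E) = E + 8 = 8 + E)
j(a) = √2*√a (j(a) = √(2*a) = √2*√a)
15769/14084 + 23683/j(q(-12)) = 15769/14084 + 23683/((√2*√(8 - 12))) = 15769*(1/14084) + 23683/((√2*√(-4))) = 15769/14084 + 23683/((√2*(2*I))) = 15769/14084 + 23683/((2*I*√2)) = 15769/14084 + 23683*(-I*√2/4) = 15769/14084 - 23683*I*√2/4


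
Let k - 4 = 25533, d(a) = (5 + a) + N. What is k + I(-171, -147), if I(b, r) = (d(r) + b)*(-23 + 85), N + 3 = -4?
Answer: 5697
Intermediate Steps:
N = -7 (N = -3 - 4 = -7)
d(a) = -2 + a (d(a) = (5 + a) - 7 = -2 + a)
I(b, r) = -124 + 62*b + 62*r (I(b, r) = ((-2 + r) + b)*(-23 + 85) = (-2 + b + r)*62 = -124 + 62*b + 62*r)
k = 25537 (k = 4 + 25533 = 25537)
k + I(-171, -147) = 25537 + (-124 + 62*(-171) + 62*(-147)) = 25537 + (-124 - 10602 - 9114) = 25537 - 19840 = 5697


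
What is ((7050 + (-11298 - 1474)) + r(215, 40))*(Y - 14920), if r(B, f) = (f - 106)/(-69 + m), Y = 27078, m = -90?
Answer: -3686840552/53 ≈ -6.9563e+7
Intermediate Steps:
r(B, f) = 2/3 - f/159 (r(B, f) = (f - 106)/(-69 - 90) = (-106 + f)/(-159) = (-106 + f)*(-1/159) = 2/3 - f/159)
((7050 + (-11298 - 1474)) + r(215, 40))*(Y - 14920) = ((7050 + (-11298 - 1474)) + (2/3 - 1/159*40))*(27078 - 14920) = ((7050 - 12772) + (2/3 - 40/159))*12158 = (-5722 + 22/53)*12158 = -303244/53*12158 = -3686840552/53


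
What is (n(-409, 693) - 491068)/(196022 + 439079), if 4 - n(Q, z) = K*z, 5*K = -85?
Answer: -479283/635101 ≈ -0.75466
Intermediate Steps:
K = -17 (K = (⅕)*(-85) = -17)
n(Q, z) = 4 + 17*z (n(Q, z) = 4 - (-17)*z = 4 + 17*z)
(n(-409, 693) - 491068)/(196022 + 439079) = ((4 + 17*693) - 491068)/(196022 + 439079) = ((4 + 11781) - 491068)/635101 = (11785 - 491068)*(1/635101) = -479283*1/635101 = -479283/635101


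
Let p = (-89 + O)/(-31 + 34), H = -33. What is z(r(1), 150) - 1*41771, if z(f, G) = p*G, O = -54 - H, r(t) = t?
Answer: -47271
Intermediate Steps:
O = -21 (O = -54 - 1*(-33) = -54 + 33 = -21)
p = -110/3 (p = (-89 - 21)/(-31 + 34) = -110/3 ≈ -36.667)
z(f, G) = -110*G/3
z(r(1), 150) - 1*41771 = -110/3*150 - 1*41771 = -5500 - 41771 = -47271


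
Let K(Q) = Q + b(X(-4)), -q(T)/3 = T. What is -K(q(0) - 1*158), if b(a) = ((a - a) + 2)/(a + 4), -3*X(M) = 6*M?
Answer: 947/6 ≈ 157.83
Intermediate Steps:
q(T) = -3*T
X(M) = -2*M
b(a) = 2/(4 + a) (b(a) = (0 + 2)/(4 + a) = 2/(4 + a))
K(Q) = 1/6 + Q (K(Q) = Q + 2/(4 - 2*(-4)) = Q + 2/(4 + 8) = Q + 2/12 = Q + 2*(1/12) = Q + 1/6 = 1/6 + Q)
-K(q(0) - 1*158) = -(1/6 + (-3*0 - 1*158)) = -(1/6 + (0 - 158)) = -(1/6 - 158) = -1*(-947/6) = 947/6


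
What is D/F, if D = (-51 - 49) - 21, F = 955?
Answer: -121/955 ≈ -0.12670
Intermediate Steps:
D = -121 (D = -100 - 21 = -121)
D/F = -121/955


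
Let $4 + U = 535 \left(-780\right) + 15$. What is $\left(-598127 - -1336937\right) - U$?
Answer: $1156099$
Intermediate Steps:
$U = -417289$ ($U = -4 + \left(535 \left(-780\right) + 15\right) = -4 + \left(-417300 + 15\right) = -4 - 417285 = -417289$)
$\left(-598127 - -1336937\right) - U = \left(-598127 - -1336937\right) - -417289 = \left(-598127 + 1336937\right) + 417289 = 738810 + 417289 = 1156099$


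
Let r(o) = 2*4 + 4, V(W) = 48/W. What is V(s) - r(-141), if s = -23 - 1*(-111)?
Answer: -126/11 ≈ -11.455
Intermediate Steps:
s = 88 (s = -23 + 111 = 88)
r(o) = 12 (r(o) = 8 + 4 = 12)
V(s) - r(-141) = 48/88 - 1*12 = 48*(1/88) - 12 = 6/11 - 12 = -126/11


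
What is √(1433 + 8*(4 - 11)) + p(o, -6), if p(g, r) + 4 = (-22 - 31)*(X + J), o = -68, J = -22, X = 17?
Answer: 261 + 9*√17 ≈ 298.11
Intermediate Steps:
p(g, r) = 261 (p(g, r) = -4 + (-22 - 31)*(17 - 22) = -4 - 53*(-5) = -4 + 265 = 261)
√(1433 + 8*(4 - 11)) + p(o, -6) = √(1433 + 8*(4 - 11)) + 261 = √(1433 + 8*(-7)) + 261 = √(1433 - 56) + 261 = √1377 + 261 = 9*√17 + 261 = 261 + 9*√17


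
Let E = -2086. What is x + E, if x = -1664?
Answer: -3750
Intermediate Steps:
x + E = -1664 - 2086 = -3750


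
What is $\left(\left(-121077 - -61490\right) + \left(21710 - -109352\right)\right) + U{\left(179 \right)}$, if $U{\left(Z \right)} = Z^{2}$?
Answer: $103516$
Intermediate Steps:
$\left(\left(-121077 - -61490\right) + \left(21710 - -109352\right)\right) + U{\left(179 \right)} = \left(\left(-121077 - -61490\right) + \left(21710 - -109352\right)\right) + 179^{2} = \left(\left(-121077 + 61490\right) + \left(21710 + 109352\right)\right) + 32041 = \left(-59587 + 131062\right) + 32041 = 71475 + 32041 = 103516$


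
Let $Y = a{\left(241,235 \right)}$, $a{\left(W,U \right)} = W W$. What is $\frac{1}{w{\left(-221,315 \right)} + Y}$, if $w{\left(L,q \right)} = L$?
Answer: $\frac{1}{57860} \approx 1.7283 \cdot 10^{-5}$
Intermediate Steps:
$a{\left(W,U \right)} = W^{2}$
$Y = 58081$ ($Y = 241^{2} = 58081$)
$\frac{1}{w{\left(-221,315 \right)} + Y} = \frac{1}{-221 + 58081} = \frac{1}{57860}$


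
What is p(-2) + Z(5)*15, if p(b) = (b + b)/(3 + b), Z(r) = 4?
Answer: 56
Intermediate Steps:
p(b) = 2*b/(3 + b) (p(b) = (2*b)/(3 + b) = 2*b/(3 + b))
p(-2) + Z(5)*15 = 2*(-2)/(3 - 2) + 4*15 = 2*(-2)/1 + 60 = 2*(-2)*1 + 60 = -4 + 60 = 56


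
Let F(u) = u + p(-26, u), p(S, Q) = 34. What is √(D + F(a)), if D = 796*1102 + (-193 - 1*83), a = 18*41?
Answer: 14*√4478 ≈ 936.85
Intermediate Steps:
a = 738
F(u) = 34 + u (F(u) = u + 34 = 34 + u)
D = 876916 (D = 877192 + (-193 - 83) = 877192 - 276 = 876916)
√(D + F(a)) = √(876916 + (34 + 738)) = √(876916 + 772) = √877688 = 14*√4478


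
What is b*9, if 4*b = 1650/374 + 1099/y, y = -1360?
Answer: 44109/5440 ≈ 8.1083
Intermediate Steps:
b = 4901/5440 (b = (1650/374 + 1099/(-1360))/4 = (1650*(1/374) + 1099*(-1/1360))/4 = (75/17 - 1099/1360)/4 = (¼)*(4901/1360) = 4901/5440 ≈ 0.90092)
b*9 = (4901/5440)*9 = 44109/5440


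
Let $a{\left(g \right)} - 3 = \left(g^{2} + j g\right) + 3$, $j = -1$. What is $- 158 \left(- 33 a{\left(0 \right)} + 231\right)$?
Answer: $-5214$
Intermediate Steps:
$a{\left(g \right)} = 6 + g^{2} - g$ ($a{\left(g \right)} = 3 + \left(\left(g^{2} - g\right) + 3\right) = 3 + \left(3 + g^{2} - g\right) = 6 + g^{2} - g$)
$- 158 \left(- 33 a{\left(0 \right)} + 231\right) = - 158 \left(- 33 \left(6 + 0^{2} - 0\right) + 231\right) = - 158 \left(- 33 \left(6 + 0 + 0\right) + 231\right) = - 158 \left(\left(-33\right) 6 + 231\right) = - 158 \left(-198 + 231\right) = \left(-158\right) 33 = -5214$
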